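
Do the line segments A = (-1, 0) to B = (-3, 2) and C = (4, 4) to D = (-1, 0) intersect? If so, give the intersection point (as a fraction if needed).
Yes; intersection at (-1, 0) (t = 0 on AB, s = 1 on CD)

Parametrize AB as A + t(B − A) = (-1 + -2 t, 0 + 2 t) and CD as C + s(D − C) = (4 + -5 s, 4 + -4 s). Solve the linear system for (t, s). Determinant = -18 ≠ 0, so a unique intersection of the containing lines exists. Solution: t = 0, s = 1 — both in [0, 1], so the segments cross. Intersection point: (-1, 0).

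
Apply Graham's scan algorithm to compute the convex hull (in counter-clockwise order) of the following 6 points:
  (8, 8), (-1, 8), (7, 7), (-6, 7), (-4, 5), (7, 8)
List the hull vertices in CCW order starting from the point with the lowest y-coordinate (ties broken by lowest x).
Hull (CCW) = [(-4, 5), (7, 7), (8, 8), (-1, 8), (-6, 7)]

Graham scan procedure:
  1. Find the pivot p₀ = point with lowest y (tie → lowest x): (-4, 5).
  2. Sort the remaining points by polar angle around p₀.
  3. Walk through sorted points, maintaining a stack; pop the top while the last three entries make a non-left turn (cross product ≤ 0).
  4. Final stack is the convex hull in CCW order: (-4, 5), (7, 7), (8, 8), (-1, 8), (-6, 7).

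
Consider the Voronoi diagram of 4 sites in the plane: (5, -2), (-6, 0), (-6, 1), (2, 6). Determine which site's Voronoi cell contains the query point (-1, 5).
Nearest site = (2, 6)

The Voronoi cell of site s contains exactly those query points closer to s than to any other site. Compute squared distances from q = (-1, 5) to each site:
  (2 − -1)² + (6 − 5)² = 10
  (-6 − -1)² + (1 − 5)² = 41
  (-6 − -1)² + (0 − 5)² = 50
  (5 − -1)² + (-2 − 5)² = 85
Minimum is attained by (2, 6), so q lies in its Voronoi cell.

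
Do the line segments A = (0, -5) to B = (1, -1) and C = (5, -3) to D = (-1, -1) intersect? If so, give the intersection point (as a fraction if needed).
Yes; intersection at (11/13, -21/13) (t = 11/13 on AB, s = 9/13 on CD)

Parametrize AB as A + t(B − A) = (0 + 1 t, -5 + 4 t) and CD as C + s(D − C) = (5 + -6 s, -3 + 2 s). Solve the linear system for (t, s). Determinant = -26 ≠ 0, so a unique intersection of the containing lines exists. Solution: t = 11/13, s = 9/13 — both in [0, 1], so the segments cross. Intersection point: (11/13, -21/13).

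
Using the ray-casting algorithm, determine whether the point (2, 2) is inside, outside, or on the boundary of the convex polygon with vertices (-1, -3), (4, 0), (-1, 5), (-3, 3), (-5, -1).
The point (2, 2) lies on the polygon boundary

Boundary check: the query satisfies the collinearity and bounding-box conditions for some polygon edge, so it lies exactly on the boundary.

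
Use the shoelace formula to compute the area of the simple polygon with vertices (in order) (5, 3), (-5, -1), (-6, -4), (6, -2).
Area = 44

Shoelace formula: Area = (1/2) |Σ_i (x_i · y_{i+1} − x_{i+1} · y_i)| (indices mod n). Compute each cross term:
  (5)(-1) − (-5)(3) = 10
  (-5)(-4) − (-6)(-1) = 14
  (-6)(-2) − (6)(-4) = 36
  (6)(3) − (5)(-2) = 28
Sum = 88, so (signed) Area = 88/2 = 44, |Area| = 44.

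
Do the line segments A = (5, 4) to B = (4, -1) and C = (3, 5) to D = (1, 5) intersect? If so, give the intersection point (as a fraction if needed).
No (intersection of containing lines falls outside at least one segment)

Parametrize and solve: t = -1/5, s = -11/10. At least one of these is outside [0, 1], so the segments do not intersect.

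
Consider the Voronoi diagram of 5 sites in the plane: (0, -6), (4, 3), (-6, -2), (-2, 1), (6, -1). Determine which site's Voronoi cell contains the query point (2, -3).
Nearest site = (0, -6)

The Voronoi cell of site s contains exactly those query points closer to s than to any other site. Compute squared distances from q = (2, -3) to each site:
  (0 − 2)² + (-6 − -3)² = 13
  (6 − 2)² + (-1 − -3)² = 20
  (-2 − 2)² + (1 − -3)² = 32
  (4 − 2)² + (3 − -3)² = 40
  (-6 − 2)² + (-2 − -3)² = 65
Minimum is attained by (0, -6), so q lies in its Voronoi cell.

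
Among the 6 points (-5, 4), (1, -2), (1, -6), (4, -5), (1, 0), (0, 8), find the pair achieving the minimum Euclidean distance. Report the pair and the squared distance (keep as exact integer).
Pair = ((1, -2), (1, 0)); squared distance = 4

Compute all C(6, 2) = 15 pairwise squared distances (x_i − x_j)² + (y_i − y_j)². The minimum is 4, attained by the pair ((1, -2), (1, 0)).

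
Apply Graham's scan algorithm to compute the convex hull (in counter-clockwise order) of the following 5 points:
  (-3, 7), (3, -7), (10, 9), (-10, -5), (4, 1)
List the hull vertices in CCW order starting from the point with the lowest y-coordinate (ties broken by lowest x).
Hull (CCW) = [(3, -7), (10, 9), (-3, 7), (-10, -5)]

Graham scan procedure:
  1. Find the pivot p₀ = point with lowest y (tie → lowest x): (3, -7).
  2. Sort the remaining points by polar angle around p₀.
  3. Walk through sorted points, maintaining a stack; pop the top while the last three entries make a non-left turn (cross product ≤ 0).
  4. Final stack is the convex hull in CCW order: (3, -7), (10, 9), (-3, 7), (-10, -5).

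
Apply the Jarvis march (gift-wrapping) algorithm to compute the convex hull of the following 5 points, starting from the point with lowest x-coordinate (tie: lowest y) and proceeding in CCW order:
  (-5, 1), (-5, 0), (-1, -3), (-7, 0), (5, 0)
Hull (CCW) = [(-7, 0), (-1, -3), (5, 0), (-5, 1)]

Jarvis march: at each step, from the current hull vertex p, select the next vertex q as the point such that every other point lies strictly to the left of (or on) the directed line p → q. (Equivalently: for every other point r, the cross product (q − p) × (r − p) ≥ 0.)
Starting point (lowest x, tie lowest y): (-7, 0). Wrap until returning to start. Resulting hull: (-7, 0), (-1, -3), (5, 0), (-5, 1).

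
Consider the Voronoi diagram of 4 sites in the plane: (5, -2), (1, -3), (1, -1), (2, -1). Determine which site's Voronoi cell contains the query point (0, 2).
Nearest site = (1, -1)

The Voronoi cell of site s contains exactly those query points closer to s than to any other site. Compute squared distances from q = (0, 2) to each site:
  (1 − 0)² + (-1 − 2)² = 10
  (2 − 0)² + (-1 − 2)² = 13
  (1 − 0)² + (-3 − 2)² = 26
  (5 − 0)² + (-2 − 2)² = 41
Minimum is attained by (1, -1), so q lies in its Voronoi cell.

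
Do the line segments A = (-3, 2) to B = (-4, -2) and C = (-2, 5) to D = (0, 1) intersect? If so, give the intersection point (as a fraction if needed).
No (intersection of containing lines falls outside at least one segment)

Parametrize and solve: t = -5/6, s = -1/12. At least one of these is outside [0, 1], so the segments do not intersect.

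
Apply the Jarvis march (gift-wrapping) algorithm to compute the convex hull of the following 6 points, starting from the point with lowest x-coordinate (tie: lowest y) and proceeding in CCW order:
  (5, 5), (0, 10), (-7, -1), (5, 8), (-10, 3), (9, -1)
Hull (CCW) = [(-10, 3), (-7, -1), (9, -1), (5, 8), (0, 10)]

Jarvis march: at each step, from the current hull vertex p, select the next vertex q as the point such that every other point lies strictly to the left of (or on) the directed line p → q. (Equivalently: for every other point r, the cross product (q − p) × (r − p) ≥ 0.)
Starting point (lowest x, tie lowest y): (-10, 3). Wrap until returning to start. Resulting hull: (-10, 3), (-7, -1), (9, -1), (5, 8), (0, 10).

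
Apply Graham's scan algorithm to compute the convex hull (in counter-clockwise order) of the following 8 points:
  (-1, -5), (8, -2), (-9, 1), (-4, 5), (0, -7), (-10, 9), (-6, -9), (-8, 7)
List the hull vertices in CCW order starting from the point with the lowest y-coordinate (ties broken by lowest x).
Hull (CCW) = [(-6, -9), (0, -7), (8, -2), (-10, 9), (-9, 1)]

Graham scan procedure:
  1. Find the pivot p₀ = point with lowest y (tie → lowest x): (-6, -9).
  2. Sort the remaining points by polar angle around p₀.
  3. Walk through sorted points, maintaining a stack; pop the top while the last three entries make a non-left turn (cross product ≤ 0).
  4. Final stack is the convex hull in CCW order: (-6, -9), (0, -7), (8, -2), (-10, 9), (-9, 1).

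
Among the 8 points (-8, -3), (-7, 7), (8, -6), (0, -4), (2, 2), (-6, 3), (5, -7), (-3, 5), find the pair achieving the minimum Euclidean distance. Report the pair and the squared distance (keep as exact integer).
Pair = ((8, -6), (5, -7)); squared distance = 10

Compute all C(8, 2) = 28 pairwise squared distances (x_i − x_j)² + (y_i − y_j)². The minimum is 10, attained by the pair ((8, -6), (5, -7)).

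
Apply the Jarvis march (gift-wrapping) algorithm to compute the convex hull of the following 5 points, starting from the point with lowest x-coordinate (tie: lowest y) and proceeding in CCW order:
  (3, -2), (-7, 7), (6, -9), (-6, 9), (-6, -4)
Hull (CCW) = [(-7, 7), (-6, -4), (6, -9), (3, -2), (-6, 9)]

Jarvis march: at each step, from the current hull vertex p, select the next vertex q as the point such that every other point lies strictly to the left of (or on) the directed line p → q. (Equivalently: for every other point r, the cross product (q − p) × (r − p) ≥ 0.)
Starting point (lowest x, tie lowest y): (-7, 7). Wrap until returning to start. Resulting hull: (-7, 7), (-6, -4), (6, -9), (3, -2), (-6, 9).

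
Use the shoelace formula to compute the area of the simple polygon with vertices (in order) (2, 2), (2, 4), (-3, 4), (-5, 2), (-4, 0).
Area = 19

Shoelace formula: Area = (1/2) |Σ_i (x_i · y_{i+1} − x_{i+1} · y_i)| (indices mod n). Compute each cross term:
  (2)(4) − (2)(2) = 4
  (2)(4) − (-3)(4) = 20
  (-3)(2) − (-5)(4) = 14
  (-5)(0) − (-4)(2) = 8
  (-4)(2) − (2)(0) = -8
Sum = 38, so (signed) Area = 38/2 = 19, |Area| = 19.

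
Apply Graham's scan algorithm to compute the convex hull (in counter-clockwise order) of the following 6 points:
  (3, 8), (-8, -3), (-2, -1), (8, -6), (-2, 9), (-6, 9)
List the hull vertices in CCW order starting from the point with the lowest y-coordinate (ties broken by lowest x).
Hull (CCW) = [(8, -6), (3, 8), (-2, 9), (-6, 9), (-8, -3)]

Graham scan procedure:
  1. Find the pivot p₀ = point with lowest y (tie → lowest x): (8, -6).
  2. Sort the remaining points by polar angle around p₀.
  3. Walk through sorted points, maintaining a stack; pop the top while the last three entries make a non-left turn (cross product ≤ 0).
  4. Final stack is the convex hull in CCW order: (8, -6), (3, 8), (-2, 9), (-6, 9), (-8, -3).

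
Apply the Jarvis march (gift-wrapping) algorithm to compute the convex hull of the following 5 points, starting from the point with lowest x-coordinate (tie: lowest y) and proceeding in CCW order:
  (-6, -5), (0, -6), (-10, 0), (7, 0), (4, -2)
Hull (CCW) = [(-10, 0), (-6, -5), (0, -6), (7, 0)]

Jarvis march: at each step, from the current hull vertex p, select the next vertex q as the point such that every other point lies strictly to the left of (or on) the directed line p → q. (Equivalently: for every other point r, the cross product (q − p) × (r − p) ≥ 0.)
Starting point (lowest x, tie lowest y): (-10, 0). Wrap until returning to start. Resulting hull: (-10, 0), (-6, -5), (0, -6), (7, 0).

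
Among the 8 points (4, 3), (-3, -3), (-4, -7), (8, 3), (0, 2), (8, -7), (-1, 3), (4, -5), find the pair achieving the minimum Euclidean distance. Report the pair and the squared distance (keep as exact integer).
Pair = ((0, 2), (-1, 3)); squared distance = 2

Compute all C(8, 2) = 28 pairwise squared distances (x_i − x_j)² + (y_i − y_j)². The minimum is 2, attained by the pair ((0, 2), (-1, 3)).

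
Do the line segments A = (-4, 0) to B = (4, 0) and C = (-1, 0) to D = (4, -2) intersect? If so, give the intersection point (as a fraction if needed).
Yes; intersection at (-1, 0) (t = 3/8 on AB, s = 0 on CD)

Parametrize AB as A + t(B − A) = (-4 + 8 t, 0 + 0 t) and CD as C + s(D − C) = (-1 + 5 s, 0 + -2 s). Solve the linear system for (t, s). Determinant = 16 ≠ 0, so a unique intersection of the containing lines exists. Solution: t = 3/8, s = 0 — both in [0, 1], so the segments cross. Intersection point: (-1, 0).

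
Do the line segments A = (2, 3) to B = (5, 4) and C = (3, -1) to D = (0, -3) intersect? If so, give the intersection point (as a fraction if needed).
No (intersection of containing lines falls outside at least one segment)

Parametrize and solve: t = 14/3, s = -13/3. At least one of these is outside [0, 1], so the segments do not intersect.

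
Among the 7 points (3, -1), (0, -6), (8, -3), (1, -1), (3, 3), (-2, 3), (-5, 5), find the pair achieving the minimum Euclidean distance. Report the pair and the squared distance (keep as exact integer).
Pair = ((3, -1), (1, -1)); squared distance = 4

Compute all C(7, 2) = 21 pairwise squared distances (x_i − x_j)² + (y_i − y_j)². The minimum is 4, attained by the pair ((3, -1), (1, -1)).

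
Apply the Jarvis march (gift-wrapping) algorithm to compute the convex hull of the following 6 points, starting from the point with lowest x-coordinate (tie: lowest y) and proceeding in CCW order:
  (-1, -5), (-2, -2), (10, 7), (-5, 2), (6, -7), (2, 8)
Hull (CCW) = [(-5, 2), (-1, -5), (6, -7), (10, 7), (2, 8)]

Jarvis march: at each step, from the current hull vertex p, select the next vertex q as the point such that every other point lies strictly to the left of (or on) the directed line p → q. (Equivalently: for every other point r, the cross product (q − p) × (r − p) ≥ 0.)
Starting point (lowest x, tie lowest y): (-5, 2). Wrap until returning to start. Resulting hull: (-5, 2), (-1, -5), (6, -7), (10, 7), (2, 8).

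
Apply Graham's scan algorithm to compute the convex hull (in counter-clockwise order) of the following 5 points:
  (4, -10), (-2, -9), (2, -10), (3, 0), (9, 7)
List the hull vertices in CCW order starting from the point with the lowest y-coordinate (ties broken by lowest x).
Hull (CCW) = [(2, -10), (4, -10), (9, 7), (3, 0), (-2, -9)]

Graham scan procedure:
  1. Find the pivot p₀ = point with lowest y (tie → lowest x): (2, -10).
  2. Sort the remaining points by polar angle around p₀.
  3. Walk through sorted points, maintaining a stack; pop the top while the last three entries make a non-left turn (cross product ≤ 0).
  4. Final stack is the convex hull in CCW order: (2, -10), (4, -10), (9, 7), (3, 0), (-2, -9).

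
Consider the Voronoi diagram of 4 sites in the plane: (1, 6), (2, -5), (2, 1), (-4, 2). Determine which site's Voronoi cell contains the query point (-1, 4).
Nearest site = (1, 6)

The Voronoi cell of site s contains exactly those query points closer to s than to any other site. Compute squared distances from q = (-1, 4) to each site:
  (1 − -1)² + (6 − 4)² = 8
  (-4 − -1)² + (2 − 4)² = 13
  (2 − -1)² + (1 − 4)² = 18
  (2 − -1)² + (-5 − 4)² = 90
Minimum is attained by (1, 6), so q lies in its Voronoi cell.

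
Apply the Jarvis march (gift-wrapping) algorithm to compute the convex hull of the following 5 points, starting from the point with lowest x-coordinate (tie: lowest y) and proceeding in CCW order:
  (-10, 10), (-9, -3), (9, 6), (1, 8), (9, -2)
Hull (CCW) = [(-10, 10), (-9, -3), (9, -2), (9, 6), (1, 8)]

Jarvis march: at each step, from the current hull vertex p, select the next vertex q as the point such that every other point lies strictly to the left of (or on) the directed line p → q. (Equivalently: for every other point r, the cross product (q − p) × (r − p) ≥ 0.)
Starting point (lowest x, tie lowest y): (-10, 10). Wrap until returning to start. Resulting hull: (-10, 10), (-9, -3), (9, -2), (9, 6), (1, 8).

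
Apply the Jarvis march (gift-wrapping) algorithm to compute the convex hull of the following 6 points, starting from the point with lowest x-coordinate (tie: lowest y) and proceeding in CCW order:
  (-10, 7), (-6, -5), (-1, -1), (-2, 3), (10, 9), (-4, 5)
Hull (CCW) = [(-10, 7), (-6, -5), (-1, -1), (10, 9)]

Jarvis march: at each step, from the current hull vertex p, select the next vertex q as the point such that every other point lies strictly to the left of (or on) the directed line p → q. (Equivalently: for every other point r, the cross product (q − p) × (r − p) ≥ 0.)
Starting point (lowest x, tie lowest y): (-10, 7). Wrap until returning to start. Resulting hull: (-10, 7), (-6, -5), (-1, -1), (10, 9).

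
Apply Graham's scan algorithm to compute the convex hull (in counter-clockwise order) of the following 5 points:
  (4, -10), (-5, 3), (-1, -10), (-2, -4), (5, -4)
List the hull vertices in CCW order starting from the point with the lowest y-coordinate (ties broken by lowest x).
Hull (CCW) = [(-1, -10), (4, -10), (5, -4), (-5, 3)]

Graham scan procedure:
  1. Find the pivot p₀ = point with lowest y (tie → lowest x): (-1, -10).
  2. Sort the remaining points by polar angle around p₀.
  3. Walk through sorted points, maintaining a stack; pop the top while the last three entries make a non-left turn (cross product ≤ 0).
  4. Final stack is the convex hull in CCW order: (-1, -10), (4, -10), (5, -4), (-5, 3).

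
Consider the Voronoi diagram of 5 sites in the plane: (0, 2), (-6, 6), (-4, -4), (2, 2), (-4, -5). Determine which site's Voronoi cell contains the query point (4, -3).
Nearest site = (2, 2)

The Voronoi cell of site s contains exactly those query points closer to s than to any other site. Compute squared distances from q = (4, -3) to each site:
  (2 − 4)² + (2 − -3)² = 29
  (0 − 4)² + (2 − -3)² = 41
  (-4 − 4)² + (-4 − -3)² = 65
  (-4 − 4)² + (-5 − -3)² = 68
  (-6 − 4)² + (6 − -3)² = 181
Minimum is attained by (2, 2), so q lies in its Voronoi cell.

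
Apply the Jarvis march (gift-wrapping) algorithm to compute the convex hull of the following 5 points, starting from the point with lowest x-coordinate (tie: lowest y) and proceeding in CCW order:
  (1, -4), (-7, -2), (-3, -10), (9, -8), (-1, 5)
Hull (CCW) = [(-7, -2), (-3, -10), (9, -8), (-1, 5)]

Jarvis march: at each step, from the current hull vertex p, select the next vertex q as the point such that every other point lies strictly to the left of (or on) the directed line p → q. (Equivalently: for every other point r, the cross product (q − p) × (r − p) ≥ 0.)
Starting point (lowest x, tie lowest y): (-7, -2). Wrap until returning to start. Resulting hull: (-7, -2), (-3, -10), (9, -8), (-1, 5).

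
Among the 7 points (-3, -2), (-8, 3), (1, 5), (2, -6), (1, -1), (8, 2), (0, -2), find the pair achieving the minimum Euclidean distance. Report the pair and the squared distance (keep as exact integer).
Pair = ((1, -1), (0, -2)); squared distance = 2

Compute all C(7, 2) = 21 pairwise squared distances (x_i − x_j)² + (y_i − y_j)². The minimum is 2, attained by the pair ((1, -1), (0, -2)).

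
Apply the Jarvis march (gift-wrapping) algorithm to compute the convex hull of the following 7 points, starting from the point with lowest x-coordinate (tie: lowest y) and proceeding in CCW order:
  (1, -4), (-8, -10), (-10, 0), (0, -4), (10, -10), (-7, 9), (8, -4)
Hull (CCW) = [(-10, 0), (-8, -10), (10, -10), (8, -4), (-7, 9)]

Jarvis march: at each step, from the current hull vertex p, select the next vertex q as the point such that every other point lies strictly to the left of (or on) the directed line p → q. (Equivalently: for every other point r, the cross product (q − p) × (r − p) ≥ 0.)
Starting point (lowest x, tie lowest y): (-10, 0). Wrap until returning to start. Resulting hull: (-10, 0), (-8, -10), (10, -10), (8, -4), (-7, 9).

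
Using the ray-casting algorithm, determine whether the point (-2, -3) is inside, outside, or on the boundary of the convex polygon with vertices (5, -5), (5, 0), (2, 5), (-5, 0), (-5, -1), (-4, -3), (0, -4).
The point (-2, -3) lies strictly inside the polygon

Cast a horizontal ray to the right from the query point and count how many polygon edges it crosses (each edge strictly once or zero times, handled with the usual half-open convention). 
Parity of crossings → odd ⇒ inside.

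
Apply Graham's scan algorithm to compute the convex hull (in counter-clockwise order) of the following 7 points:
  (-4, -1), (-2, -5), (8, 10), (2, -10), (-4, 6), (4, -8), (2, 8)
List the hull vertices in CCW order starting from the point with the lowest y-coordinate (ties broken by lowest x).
Hull (CCW) = [(2, -10), (4, -8), (8, 10), (-4, 6), (-4, -1), (-2, -5)]

Graham scan procedure:
  1. Find the pivot p₀ = point with lowest y (tie → lowest x): (2, -10).
  2. Sort the remaining points by polar angle around p₀.
  3. Walk through sorted points, maintaining a stack; pop the top while the last three entries make a non-left turn (cross product ≤ 0).
  4. Final stack is the convex hull in CCW order: (2, -10), (4, -8), (8, 10), (-4, 6), (-4, -1), (-2, -5).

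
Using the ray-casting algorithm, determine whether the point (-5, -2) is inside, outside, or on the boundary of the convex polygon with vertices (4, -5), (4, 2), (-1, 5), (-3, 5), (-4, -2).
The point (-5, -2) lies strictly outside the polygon

Cast a horizontal ray to the right from the query point and count how many polygon edges it crosses (each edge strictly once or zero times, handled with the usual half-open convention). 
Parity of crossings → even ⇒ outside.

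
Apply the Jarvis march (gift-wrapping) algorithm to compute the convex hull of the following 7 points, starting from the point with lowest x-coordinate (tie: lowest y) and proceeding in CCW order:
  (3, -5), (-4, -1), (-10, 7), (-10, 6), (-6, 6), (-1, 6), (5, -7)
Hull (CCW) = [(-10, 6), (-4, -1), (5, -7), (-1, 6), (-10, 7)]

Jarvis march: at each step, from the current hull vertex p, select the next vertex q as the point such that every other point lies strictly to the left of (or on) the directed line p → q. (Equivalently: for every other point r, the cross product (q − p) × (r − p) ≥ 0.)
Starting point (lowest x, tie lowest y): (-10, 6). Wrap until returning to start. Resulting hull: (-10, 6), (-4, -1), (5, -7), (-1, 6), (-10, 7).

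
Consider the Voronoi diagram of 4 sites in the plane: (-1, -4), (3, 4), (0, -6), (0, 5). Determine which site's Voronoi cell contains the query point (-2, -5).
Nearest site = (-1, -4)

The Voronoi cell of site s contains exactly those query points closer to s than to any other site. Compute squared distances from q = (-2, -5) to each site:
  (-1 − -2)² + (-4 − -5)² = 2
  (0 − -2)² + (-6 − -5)² = 5
  (0 − -2)² + (5 − -5)² = 104
  (3 − -2)² + (4 − -5)² = 106
Minimum is attained by (-1, -4), so q lies in its Voronoi cell.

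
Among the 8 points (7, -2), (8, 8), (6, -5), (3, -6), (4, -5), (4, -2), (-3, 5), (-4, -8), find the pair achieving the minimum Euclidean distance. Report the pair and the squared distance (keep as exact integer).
Pair = ((3, -6), (4, -5)); squared distance = 2

Compute all C(8, 2) = 28 pairwise squared distances (x_i − x_j)² + (y_i − y_j)². The minimum is 2, attained by the pair ((3, -6), (4, -5)).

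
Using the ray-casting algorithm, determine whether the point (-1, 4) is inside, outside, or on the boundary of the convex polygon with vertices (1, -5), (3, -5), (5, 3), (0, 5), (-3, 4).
The point (-1, 4) lies strictly inside the polygon

Cast a horizontal ray to the right from the query point and count how many polygon edges it crosses (each edge strictly once or zero times, handled with the usual half-open convention). 
Parity of crossings → odd ⇒ inside.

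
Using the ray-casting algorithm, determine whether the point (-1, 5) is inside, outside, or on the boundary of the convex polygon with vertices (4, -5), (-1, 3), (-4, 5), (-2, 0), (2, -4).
The point (-1, 5) lies strictly outside the polygon

Cast a horizontal ray to the right from the query point and count how many polygon edges it crosses (each edge strictly once or zero times, handled with the usual half-open convention). 
Parity of crossings → even ⇒ outside.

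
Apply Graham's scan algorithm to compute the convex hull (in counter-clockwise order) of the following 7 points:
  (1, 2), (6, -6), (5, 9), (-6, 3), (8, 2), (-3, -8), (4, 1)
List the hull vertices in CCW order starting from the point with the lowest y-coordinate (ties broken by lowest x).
Hull (CCW) = [(-3, -8), (6, -6), (8, 2), (5, 9), (-6, 3)]

Graham scan procedure:
  1. Find the pivot p₀ = point with lowest y (tie → lowest x): (-3, -8).
  2. Sort the remaining points by polar angle around p₀.
  3. Walk through sorted points, maintaining a stack; pop the top while the last three entries make a non-left turn (cross product ≤ 0).
  4. Final stack is the convex hull in CCW order: (-3, -8), (6, -6), (8, 2), (5, 9), (-6, 3).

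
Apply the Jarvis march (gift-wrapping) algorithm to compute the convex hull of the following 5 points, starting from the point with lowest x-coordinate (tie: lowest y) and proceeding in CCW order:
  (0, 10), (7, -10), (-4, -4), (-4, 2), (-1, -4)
Hull (CCW) = [(-4, -4), (7, -10), (0, 10), (-4, 2)]

Jarvis march: at each step, from the current hull vertex p, select the next vertex q as the point such that every other point lies strictly to the left of (or on) the directed line p → q. (Equivalently: for every other point r, the cross product (q − p) × (r − p) ≥ 0.)
Starting point (lowest x, tie lowest y): (-4, -4). Wrap until returning to start. Resulting hull: (-4, -4), (7, -10), (0, 10), (-4, 2).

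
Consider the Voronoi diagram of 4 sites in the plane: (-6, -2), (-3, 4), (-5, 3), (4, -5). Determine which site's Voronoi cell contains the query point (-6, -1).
Nearest site = (-6, -2)

The Voronoi cell of site s contains exactly those query points closer to s than to any other site. Compute squared distances from q = (-6, -1) to each site:
  (-6 − -6)² + (-2 − -1)² = 1
  (-5 − -6)² + (3 − -1)² = 17
  (-3 − -6)² + (4 − -1)² = 34
  (4 − -6)² + (-5 − -1)² = 116
Minimum is attained by (-6, -2), so q lies in its Voronoi cell.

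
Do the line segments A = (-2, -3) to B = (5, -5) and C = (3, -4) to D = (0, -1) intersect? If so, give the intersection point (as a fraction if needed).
No (intersection of containing lines falls outside at least one segment)

Parametrize and solve: t = 4/5, s = -1/5. At least one of these is outside [0, 1], so the segments do not intersect.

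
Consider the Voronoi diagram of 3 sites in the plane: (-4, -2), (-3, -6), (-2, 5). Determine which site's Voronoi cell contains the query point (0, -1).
Nearest site = (-4, -2)

The Voronoi cell of site s contains exactly those query points closer to s than to any other site. Compute squared distances from q = (0, -1) to each site:
  (-4 − 0)² + (-2 − -1)² = 17
  (-3 − 0)² + (-6 − -1)² = 34
  (-2 − 0)² + (5 − -1)² = 40
Minimum is attained by (-4, -2), so q lies in its Voronoi cell.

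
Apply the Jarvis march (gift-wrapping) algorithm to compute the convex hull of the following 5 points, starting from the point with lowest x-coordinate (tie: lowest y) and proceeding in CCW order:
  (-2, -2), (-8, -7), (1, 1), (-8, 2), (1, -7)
Hull (CCW) = [(-8, -7), (1, -7), (1, 1), (-8, 2)]

Jarvis march: at each step, from the current hull vertex p, select the next vertex q as the point such that every other point lies strictly to the left of (or on) the directed line p → q. (Equivalently: for every other point r, the cross product (q − p) × (r − p) ≥ 0.)
Starting point (lowest x, tie lowest y): (-8, -7). Wrap until returning to start. Resulting hull: (-8, -7), (1, -7), (1, 1), (-8, 2).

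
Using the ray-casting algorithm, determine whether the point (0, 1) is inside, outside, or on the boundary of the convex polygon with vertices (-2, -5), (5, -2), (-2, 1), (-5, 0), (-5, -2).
The point (0, 1) lies strictly outside the polygon

Cast a horizontal ray to the right from the query point and count how many polygon edges it crosses (each edge strictly once or zero times, handled with the usual half-open convention). 
Parity of crossings → even ⇒ outside.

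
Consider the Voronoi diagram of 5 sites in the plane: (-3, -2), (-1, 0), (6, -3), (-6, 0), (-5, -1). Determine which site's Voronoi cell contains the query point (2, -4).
Nearest site = (6, -3)

The Voronoi cell of site s contains exactly those query points closer to s than to any other site. Compute squared distances from q = (2, -4) to each site:
  (6 − 2)² + (-3 − -4)² = 17
  (-1 − 2)² + (0 − -4)² = 25
  (-3 − 2)² + (-2 − -4)² = 29
  (-5 − 2)² + (-1 − -4)² = 58
  (-6 − 2)² + (0 − -4)² = 80
Minimum is attained by (6, -3), so q lies in its Voronoi cell.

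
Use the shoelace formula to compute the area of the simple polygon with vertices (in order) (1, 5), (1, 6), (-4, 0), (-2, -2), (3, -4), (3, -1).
Area = 36

Shoelace formula: Area = (1/2) |Σ_i (x_i · y_{i+1} − x_{i+1} · y_i)| (indices mod n). Compute each cross term:
  (1)(6) − (1)(5) = 1
  (1)(0) − (-4)(6) = 24
  (-4)(-2) − (-2)(0) = 8
  (-2)(-4) − (3)(-2) = 14
  (3)(-1) − (3)(-4) = 9
  (3)(5) − (1)(-1) = 16
Sum = 72, so (signed) Area = 72/2 = 36, |Area| = 36.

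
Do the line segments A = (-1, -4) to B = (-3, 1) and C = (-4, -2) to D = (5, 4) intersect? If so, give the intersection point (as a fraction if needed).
Yes; intersection at (-43/19, -16/19) (t = 12/19 on AB, s = 11/57 on CD)

Parametrize AB as A + t(B − A) = (-1 + -2 t, -4 + 5 t) and CD as C + s(D − C) = (-4 + 9 s, -2 + 6 s). Solve the linear system for (t, s). Determinant = 57 ≠ 0, so a unique intersection of the containing lines exists. Solution: t = 12/19, s = 11/57 — both in [0, 1], so the segments cross. Intersection point: (-43/19, -16/19).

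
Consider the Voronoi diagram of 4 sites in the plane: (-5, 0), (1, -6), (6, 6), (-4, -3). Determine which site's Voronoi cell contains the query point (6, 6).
Nearest site = (6, 6)

The Voronoi cell of site s contains exactly those query points closer to s than to any other site. Compute squared distances from q = (6, 6) to each site:
  (6 − 6)² + (6 − 6)² = 0
  (-5 − 6)² + (0 − 6)² = 157
  (1 − 6)² + (-6 − 6)² = 169
  (-4 − 6)² + (-3 − 6)² = 181
Minimum is attained by (6, 6), so q lies in its Voronoi cell.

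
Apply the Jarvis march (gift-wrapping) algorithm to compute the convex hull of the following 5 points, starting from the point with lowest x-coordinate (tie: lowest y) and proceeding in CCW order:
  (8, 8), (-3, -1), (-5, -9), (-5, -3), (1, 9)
Hull (CCW) = [(-5, -9), (8, 8), (1, 9), (-5, -3)]

Jarvis march: at each step, from the current hull vertex p, select the next vertex q as the point such that every other point lies strictly to the left of (or on) the directed line p → q. (Equivalently: for every other point r, the cross product (q − p) × (r − p) ≥ 0.)
Starting point (lowest x, tie lowest y): (-5, -9). Wrap until returning to start. Resulting hull: (-5, -9), (8, 8), (1, 9), (-5, -3).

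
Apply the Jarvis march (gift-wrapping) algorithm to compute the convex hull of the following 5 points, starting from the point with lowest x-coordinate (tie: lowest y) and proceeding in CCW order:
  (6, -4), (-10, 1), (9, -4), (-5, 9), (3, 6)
Hull (CCW) = [(-10, 1), (6, -4), (9, -4), (3, 6), (-5, 9)]

Jarvis march: at each step, from the current hull vertex p, select the next vertex q as the point such that every other point lies strictly to the left of (or on) the directed line p → q. (Equivalently: for every other point r, the cross product (q − p) × (r − p) ≥ 0.)
Starting point (lowest x, tie lowest y): (-10, 1). Wrap until returning to start. Resulting hull: (-10, 1), (6, -4), (9, -4), (3, 6), (-5, 9).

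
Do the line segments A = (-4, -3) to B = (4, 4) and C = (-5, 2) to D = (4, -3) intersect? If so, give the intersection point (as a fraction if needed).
Yes; intersection at (-92/103, -29/103) (t = 40/103 on AB, s = 47/103 on CD)

Parametrize AB as A + t(B − A) = (-4 + 8 t, -3 + 7 t) and CD as C + s(D − C) = (-5 + 9 s, 2 + -5 s). Solve the linear system for (t, s). Determinant = 103 ≠ 0, so a unique intersection of the containing lines exists. Solution: t = 40/103, s = 47/103 — both in [0, 1], so the segments cross. Intersection point: (-92/103, -29/103).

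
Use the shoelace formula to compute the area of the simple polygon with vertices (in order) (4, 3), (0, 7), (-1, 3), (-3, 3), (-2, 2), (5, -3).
Area = 32

Shoelace formula: Area = (1/2) |Σ_i (x_i · y_{i+1} − x_{i+1} · y_i)| (indices mod n). Compute each cross term:
  (4)(7) − (0)(3) = 28
  (0)(3) − (-1)(7) = 7
  (-1)(3) − (-3)(3) = 6
  (-3)(2) − (-2)(3) = 0
  (-2)(-3) − (5)(2) = -4
  (5)(3) − (4)(-3) = 27
Sum = 64, so (signed) Area = 64/2 = 32, |Area| = 32.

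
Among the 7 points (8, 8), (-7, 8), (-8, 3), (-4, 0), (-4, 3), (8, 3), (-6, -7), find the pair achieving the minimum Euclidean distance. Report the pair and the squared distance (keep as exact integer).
Pair = ((-4, 0), (-4, 3)); squared distance = 9

Compute all C(7, 2) = 21 pairwise squared distances (x_i − x_j)² + (y_i − y_j)². The minimum is 9, attained by the pair ((-4, 0), (-4, 3)).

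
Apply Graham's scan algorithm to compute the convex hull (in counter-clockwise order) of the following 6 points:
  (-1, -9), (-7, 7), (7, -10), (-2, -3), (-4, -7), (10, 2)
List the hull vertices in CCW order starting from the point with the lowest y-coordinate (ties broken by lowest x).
Hull (CCW) = [(7, -10), (10, 2), (-7, 7), (-4, -7), (-1, -9)]

Graham scan procedure:
  1. Find the pivot p₀ = point with lowest y (tie → lowest x): (7, -10).
  2. Sort the remaining points by polar angle around p₀.
  3. Walk through sorted points, maintaining a stack; pop the top while the last three entries make a non-left turn (cross product ≤ 0).
  4. Final stack is the convex hull in CCW order: (7, -10), (10, 2), (-7, 7), (-4, -7), (-1, -9).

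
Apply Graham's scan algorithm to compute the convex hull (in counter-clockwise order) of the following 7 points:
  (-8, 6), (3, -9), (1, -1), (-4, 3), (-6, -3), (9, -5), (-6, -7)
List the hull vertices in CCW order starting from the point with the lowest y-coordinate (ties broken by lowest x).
Hull (CCW) = [(3, -9), (9, -5), (-8, 6), (-6, -7)]

Graham scan procedure:
  1. Find the pivot p₀ = point with lowest y (tie → lowest x): (3, -9).
  2. Sort the remaining points by polar angle around p₀.
  3. Walk through sorted points, maintaining a stack; pop the top while the last three entries make a non-left turn (cross product ≤ 0).
  4. Final stack is the convex hull in CCW order: (3, -9), (9, -5), (-8, 6), (-6, -7).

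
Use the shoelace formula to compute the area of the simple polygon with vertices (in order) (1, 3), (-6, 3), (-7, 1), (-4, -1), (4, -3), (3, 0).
Area = 81/2

Shoelace formula: Area = (1/2) |Σ_i (x_i · y_{i+1} − x_{i+1} · y_i)| (indices mod n). Compute each cross term:
  (1)(3) − (-6)(3) = 21
  (-6)(1) − (-7)(3) = 15
  (-7)(-1) − (-4)(1) = 11
  (-4)(-3) − (4)(-1) = 16
  (4)(0) − (3)(-3) = 9
  (3)(3) − (1)(0) = 9
Sum = 81, so (signed) Area = 81/2 = 81/2, |Area| = 81/2.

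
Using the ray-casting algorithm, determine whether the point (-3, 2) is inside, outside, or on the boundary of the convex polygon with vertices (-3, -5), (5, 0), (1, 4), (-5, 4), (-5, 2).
The point (-3, 2) lies strictly inside the polygon

Cast a horizontal ray to the right from the query point and count how many polygon edges it crosses (each edge strictly once or zero times, handled with the usual half-open convention). 
Parity of crossings → odd ⇒ inside.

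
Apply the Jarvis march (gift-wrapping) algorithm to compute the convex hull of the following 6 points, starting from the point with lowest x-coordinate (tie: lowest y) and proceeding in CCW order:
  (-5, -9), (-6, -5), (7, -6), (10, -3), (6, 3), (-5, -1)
Hull (CCW) = [(-6, -5), (-5, -9), (7, -6), (10, -3), (6, 3), (-5, -1)]

Jarvis march: at each step, from the current hull vertex p, select the next vertex q as the point such that every other point lies strictly to the left of (or on) the directed line p → q. (Equivalently: for every other point r, the cross product (q − p) × (r − p) ≥ 0.)
Starting point (lowest x, tie lowest y): (-6, -5). Wrap until returning to start. Resulting hull: (-6, -5), (-5, -9), (7, -6), (10, -3), (6, 3), (-5, -1).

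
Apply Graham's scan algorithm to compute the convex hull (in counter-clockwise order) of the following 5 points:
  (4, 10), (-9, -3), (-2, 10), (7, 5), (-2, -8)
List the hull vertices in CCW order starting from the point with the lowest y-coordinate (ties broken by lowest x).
Hull (CCW) = [(-2, -8), (7, 5), (4, 10), (-2, 10), (-9, -3)]

Graham scan procedure:
  1. Find the pivot p₀ = point with lowest y (tie → lowest x): (-2, -8).
  2. Sort the remaining points by polar angle around p₀.
  3. Walk through sorted points, maintaining a stack; pop the top while the last three entries make a non-left turn (cross product ≤ 0).
  4. Final stack is the convex hull in CCW order: (-2, -8), (7, 5), (4, 10), (-2, 10), (-9, -3).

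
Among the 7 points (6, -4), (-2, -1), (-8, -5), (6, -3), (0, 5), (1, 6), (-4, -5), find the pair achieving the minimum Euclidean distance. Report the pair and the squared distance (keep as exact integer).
Pair = ((6, -4), (6, -3)); squared distance = 1

Compute all C(7, 2) = 21 pairwise squared distances (x_i − x_j)² + (y_i − y_j)². The minimum is 1, attained by the pair ((6, -4), (6, -3)).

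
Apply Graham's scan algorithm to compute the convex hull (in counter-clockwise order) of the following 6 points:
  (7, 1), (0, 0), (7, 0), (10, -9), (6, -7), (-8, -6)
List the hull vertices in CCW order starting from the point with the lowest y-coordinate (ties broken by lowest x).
Hull (CCW) = [(10, -9), (7, 1), (0, 0), (-8, -6)]

Graham scan procedure:
  1. Find the pivot p₀ = point with lowest y (tie → lowest x): (10, -9).
  2. Sort the remaining points by polar angle around p₀.
  3. Walk through sorted points, maintaining a stack; pop the top while the last three entries make a non-left turn (cross product ≤ 0).
  4. Final stack is the convex hull in CCW order: (10, -9), (7, 1), (0, 0), (-8, -6).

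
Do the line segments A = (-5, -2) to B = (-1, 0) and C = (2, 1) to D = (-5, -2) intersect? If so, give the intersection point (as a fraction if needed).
Yes; intersection at (-5, -2) (t = 0 on AB, s = 1 on CD)

Parametrize AB as A + t(B − A) = (-5 + 4 t, -2 + 2 t) and CD as C + s(D − C) = (2 + -7 s, 1 + -3 s). Solve the linear system for (t, s). Determinant = -2 ≠ 0, so a unique intersection of the containing lines exists. Solution: t = 0, s = 1 — both in [0, 1], so the segments cross. Intersection point: (-5, -2).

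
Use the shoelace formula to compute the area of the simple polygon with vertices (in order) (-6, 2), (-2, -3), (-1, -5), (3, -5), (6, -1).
Area = 41

Shoelace formula: Area = (1/2) |Σ_i (x_i · y_{i+1} − x_{i+1} · y_i)| (indices mod n). Compute each cross term:
  (-6)(-3) − (-2)(2) = 22
  (-2)(-5) − (-1)(-3) = 7
  (-1)(-5) − (3)(-5) = 20
  (3)(-1) − (6)(-5) = 27
  (6)(2) − (-6)(-1) = 6
Sum = 82, so (signed) Area = 82/2 = 41, |Area| = 41.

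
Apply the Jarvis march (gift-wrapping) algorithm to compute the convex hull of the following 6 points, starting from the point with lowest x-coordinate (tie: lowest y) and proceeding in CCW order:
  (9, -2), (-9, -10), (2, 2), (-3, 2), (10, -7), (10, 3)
Hull (CCW) = [(-9, -10), (10, -7), (10, 3), (-3, 2)]

Jarvis march: at each step, from the current hull vertex p, select the next vertex q as the point such that every other point lies strictly to the left of (or on) the directed line p → q. (Equivalently: for every other point r, the cross product (q − p) × (r − p) ≥ 0.)
Starting point (lowest x, tie lowest y): (-9, -10). Wrap until returning to start. Resulting hull: (-9, -10), (10, -7), (10, 3), (-3, 2).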